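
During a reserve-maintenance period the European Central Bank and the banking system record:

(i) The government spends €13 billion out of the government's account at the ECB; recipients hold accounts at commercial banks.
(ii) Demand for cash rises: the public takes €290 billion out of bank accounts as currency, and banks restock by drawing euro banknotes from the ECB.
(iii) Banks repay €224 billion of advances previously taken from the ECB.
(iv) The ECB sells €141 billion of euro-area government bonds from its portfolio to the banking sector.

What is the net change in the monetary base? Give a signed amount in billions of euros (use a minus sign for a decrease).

ECB balance sheet:
  Assets:      Securities −€141B, Loans to banks −€224B
  Liabilities: Bank reserves −€642B, Currency in circulation +€290B, Government deposits −€13B
Monetary base = currency + reserves: +€290B + (−€642B) = -€352 billion.

-€352 billion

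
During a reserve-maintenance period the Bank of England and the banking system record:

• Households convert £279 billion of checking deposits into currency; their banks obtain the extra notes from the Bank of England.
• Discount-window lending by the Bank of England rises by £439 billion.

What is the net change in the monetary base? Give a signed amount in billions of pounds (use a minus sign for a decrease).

Bank of England balance sheet:
  Assets:      Loans to banks +£439B
  Liabilities: Bank reserves +£160B, Currency in circulation +£279B
Commercial banking system:
  Assets:      Reserves at CB +£160B
  Liabilities: Checkable deposits −£279B, Borrowings from CB +£439B
Monetary base = currency + reserves: +£279B + (+£160B) = +£439 billion.

+£439 billion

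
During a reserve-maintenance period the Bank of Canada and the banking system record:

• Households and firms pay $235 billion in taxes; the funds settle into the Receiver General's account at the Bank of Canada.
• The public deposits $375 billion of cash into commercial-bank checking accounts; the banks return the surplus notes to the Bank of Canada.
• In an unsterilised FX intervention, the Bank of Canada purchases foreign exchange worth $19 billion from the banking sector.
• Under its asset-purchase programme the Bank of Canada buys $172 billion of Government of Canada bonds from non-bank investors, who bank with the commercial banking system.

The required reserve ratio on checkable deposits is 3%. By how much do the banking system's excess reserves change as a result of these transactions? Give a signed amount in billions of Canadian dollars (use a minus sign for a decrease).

Government account inflow $235 billion: reserves −$235B, deposits −$235B.
Currency deposit $375 billion: reserves +$375B, deposits +$375B.
FX purchase $19 billion: reserves +$19B, deposits 0.
Asset purchase (from non-banks) $172 billion: reserves +$172B, deposits +$172B.
Totals: Δreserves = +$331B, Δdeposits = +$312B.
Δrequired reserves = 3% × +$312B = +$9.36B.
Δexcess reserves = Δreserves − Δrequired = +$331B − (+$9.36B) = +$321.64 billion.

+$321.64 billion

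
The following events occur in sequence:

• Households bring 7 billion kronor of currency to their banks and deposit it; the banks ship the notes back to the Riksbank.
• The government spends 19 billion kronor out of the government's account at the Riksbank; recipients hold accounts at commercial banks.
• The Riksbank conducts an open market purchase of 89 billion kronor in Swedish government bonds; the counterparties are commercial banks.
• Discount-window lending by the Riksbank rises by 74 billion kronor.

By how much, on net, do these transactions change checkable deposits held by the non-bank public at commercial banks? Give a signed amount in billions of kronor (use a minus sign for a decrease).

Riksbank balance sheet:
  Assets:      Securities +89B, Loans to banks +74B
  Liabilities: Bank reserves +189B, Currency in circulation −7B, Government deposits −19B
Commercial banking system:
  Assets:      Reserves at CB +189B, Securities −89B
  Liabilities: Checkable deposits +26B, Borrowings from CB +74B
So the change in checkable deposits held by the non-bank public at commercial banks is +26 billion.

+26 billion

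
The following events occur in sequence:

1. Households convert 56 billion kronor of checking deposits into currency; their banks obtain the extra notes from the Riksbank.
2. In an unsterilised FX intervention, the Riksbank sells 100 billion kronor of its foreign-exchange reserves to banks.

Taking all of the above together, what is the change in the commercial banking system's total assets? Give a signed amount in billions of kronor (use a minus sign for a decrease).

-56 billion

Currency withdrawal 56 billion kronor: bank balance sheets shrink → −56B.
FX sale 100 billion kronor: just an asset swap on bank balance sheets → 0.
Net: −56 + 0 = -56 billion.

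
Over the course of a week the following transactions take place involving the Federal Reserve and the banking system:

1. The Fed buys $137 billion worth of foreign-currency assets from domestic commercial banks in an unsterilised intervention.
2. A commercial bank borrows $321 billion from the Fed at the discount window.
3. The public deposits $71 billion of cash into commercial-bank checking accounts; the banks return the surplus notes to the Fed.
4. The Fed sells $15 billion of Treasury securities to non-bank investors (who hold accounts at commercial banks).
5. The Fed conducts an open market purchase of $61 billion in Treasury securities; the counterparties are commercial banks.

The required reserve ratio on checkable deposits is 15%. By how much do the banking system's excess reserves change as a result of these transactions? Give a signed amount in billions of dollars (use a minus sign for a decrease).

+$566.6 billion

FX purchase $137 billion: reserves +$137B, deposits 0.
Discount-window loan $321 billion: reserves +$321B, deposits 0.
Currency deposit $71 billion: reserves +$71B, deposits +$71B.
Asset sale (to non-banks) $15 billion: reserves −$15B, deposits −$15B.
OMO purchase (from banks) $61 billion: reserves +$61B, deposits 0.
Totals: Δreserves = +$575B, Δdeposits = +$56B.
Δrequired reserves = 15% × +$56B = +$8.4B.
Δexcess reserves = Δreserves − Δrequired = +$575B − (+$8.4B) = +$566.6 billion.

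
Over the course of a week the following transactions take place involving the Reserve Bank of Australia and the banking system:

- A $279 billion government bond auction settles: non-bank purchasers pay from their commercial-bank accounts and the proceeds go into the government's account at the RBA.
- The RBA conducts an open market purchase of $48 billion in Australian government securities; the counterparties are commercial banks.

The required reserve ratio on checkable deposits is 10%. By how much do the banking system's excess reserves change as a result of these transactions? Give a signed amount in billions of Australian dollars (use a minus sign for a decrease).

-$203.1 billion

Government account inflow $279 billion: reserves −$279B, deposits −$279B.
OMO purchase (from banks) $48 billion: reserves +$48B, deposits 0.
Totals: Δreserves = −$231B, Δdeposits = −$279B.
Δrequired reserves = 10% × −$279B = −$27.9B.
Δexcess reserves = Δreserves − Δrequired = −$231B − (−$27.9B) = -$203.1 billion.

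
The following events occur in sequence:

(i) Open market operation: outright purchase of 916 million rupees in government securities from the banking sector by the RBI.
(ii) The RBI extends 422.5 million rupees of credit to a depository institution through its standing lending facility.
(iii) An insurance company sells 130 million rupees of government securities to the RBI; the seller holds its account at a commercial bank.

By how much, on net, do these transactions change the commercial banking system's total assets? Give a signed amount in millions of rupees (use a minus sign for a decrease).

OMO purchase (from banks) 916 million rupees: just an asset swap on bank balance sheets → 0.
Discount-window loan 422.5 million rupees: bank balance sheets expand → +422.5M.
Asset purchase (from non-banks) 130 million rupees: bank balance sheets expand → +130M.
Net: 0 + 422.5 + 130 = +552.5 million.

+552.5 million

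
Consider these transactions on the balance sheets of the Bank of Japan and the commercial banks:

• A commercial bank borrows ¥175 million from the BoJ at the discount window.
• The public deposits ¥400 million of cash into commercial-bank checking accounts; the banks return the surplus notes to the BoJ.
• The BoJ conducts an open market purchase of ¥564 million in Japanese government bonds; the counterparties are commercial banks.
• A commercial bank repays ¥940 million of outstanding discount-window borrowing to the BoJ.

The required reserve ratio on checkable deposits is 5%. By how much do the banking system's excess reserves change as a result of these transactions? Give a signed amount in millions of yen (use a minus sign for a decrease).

Discount-window loan ¥175 million: reserves +¥175M, deposits 0.
Currency deposit ¥400 million: reserves +¥400M, deposits +¥400M.
OMO purchase (from banks) ¥564 million: reserves +¥564M, deposits 0.
Discount-window repayment ¥940 million: reserves −¥940M, deposits 0.
Totals: Δreserves = +¥199M, Δdeposits = +¥400M.
Δrequired reserves = 5% × +¥400M = +¥20M.
Δexcess reserves = Δreserves − Δrequired = +¥199M − (+¥20M) = +¥179 million.

+¥179 million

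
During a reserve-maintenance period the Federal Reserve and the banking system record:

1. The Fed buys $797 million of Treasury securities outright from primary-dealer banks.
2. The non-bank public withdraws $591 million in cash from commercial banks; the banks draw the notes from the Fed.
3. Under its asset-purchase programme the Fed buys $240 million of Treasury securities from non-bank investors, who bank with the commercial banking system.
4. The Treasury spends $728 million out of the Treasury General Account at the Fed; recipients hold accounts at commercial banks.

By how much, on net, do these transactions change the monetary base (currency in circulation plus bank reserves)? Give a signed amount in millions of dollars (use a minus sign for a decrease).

+$1765 million

OMO purchase (from banks) $797 million: Fed balance sheet expands → +$797M.
Currency withdrawal $591 million: just a shift between currency and reserves — both are base money → 0.
Asset purchase (from non-banks) $240 million: Fed balance sheet expands → +$240M.
Government spending $728 million: a non-base liability converts back to reserves → +$728M.
Net: 797 + 0 + 240 + 728 = +$1765 million.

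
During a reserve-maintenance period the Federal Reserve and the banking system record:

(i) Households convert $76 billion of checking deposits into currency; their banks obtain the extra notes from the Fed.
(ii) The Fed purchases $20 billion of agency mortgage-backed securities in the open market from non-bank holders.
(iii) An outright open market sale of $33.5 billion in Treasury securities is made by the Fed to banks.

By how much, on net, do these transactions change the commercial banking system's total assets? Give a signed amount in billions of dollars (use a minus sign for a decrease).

-$56 billion

Currency withdrawal $76 billion: bank balance sheets shrink → −$76B.
Asset purchase (from non-banks) $20 billion: bank balance sheets expand → +$20B.
OMO sale (to banks) $33.5 billion: just an asset swap on bank balance sheets → 0.
Net: −76 + 20 + 0 = -$56 billion.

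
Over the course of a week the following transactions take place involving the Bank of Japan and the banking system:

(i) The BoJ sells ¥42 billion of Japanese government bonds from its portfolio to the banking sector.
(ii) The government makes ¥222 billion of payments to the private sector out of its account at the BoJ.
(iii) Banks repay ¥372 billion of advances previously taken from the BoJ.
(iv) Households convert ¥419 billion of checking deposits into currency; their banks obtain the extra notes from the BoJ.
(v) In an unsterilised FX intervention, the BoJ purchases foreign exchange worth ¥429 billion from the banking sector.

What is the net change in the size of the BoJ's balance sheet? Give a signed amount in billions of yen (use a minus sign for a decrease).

+¥15 billion

BoJ balance sheet:
  Assets:      Securities −¥42B, Loans to banks −¥372B, Foreign assets +¥429B
  Liabilities: Bank reserves −¥182B, Currency in circulation +¥419B, Government deposits −¥222B
Change in total BoJ assets = +¥15 billion.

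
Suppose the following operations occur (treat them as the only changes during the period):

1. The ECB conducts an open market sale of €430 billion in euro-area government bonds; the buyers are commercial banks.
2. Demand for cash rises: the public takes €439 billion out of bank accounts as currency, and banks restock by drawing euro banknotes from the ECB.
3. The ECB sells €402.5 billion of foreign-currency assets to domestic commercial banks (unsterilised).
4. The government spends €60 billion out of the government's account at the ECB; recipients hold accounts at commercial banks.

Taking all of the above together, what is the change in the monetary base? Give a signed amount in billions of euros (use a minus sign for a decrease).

-€772.5 billion

OMO sale (to banks) €430 billion: ECB balance sheet contracts → −€430B.
Currency withdrawal €439 billion: just a shift between currency and reserves — both are base money → 0.
FX sale €402.5 billion: ECB balance sheet contracts → −€402.5B.
Government spending €60 billion: a non-base liability converts back to reserves → +€60B.
Net: −430 + 0 − 402.5 + 60 = -€772.5 billion.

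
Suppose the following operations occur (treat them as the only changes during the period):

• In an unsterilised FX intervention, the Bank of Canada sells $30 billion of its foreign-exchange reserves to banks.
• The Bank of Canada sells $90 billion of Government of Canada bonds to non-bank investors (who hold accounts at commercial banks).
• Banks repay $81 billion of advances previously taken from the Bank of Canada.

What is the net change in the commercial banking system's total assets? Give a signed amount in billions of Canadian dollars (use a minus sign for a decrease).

-$171 billion

Bank of Canada balance sheet:
  Assets:      Securities −$90B, Loans to banks −$81B, Foreign assets −$30B
  Liabilities: Bank reserves −$201B
Commercial banking system:
  Assets:      Reserves at CB −$201B, Foreign assets +$30B
  Liabilities: Checkable deposits −$90B, Borrowings from CB −$81B
Change in total bank assets = -$171 billion.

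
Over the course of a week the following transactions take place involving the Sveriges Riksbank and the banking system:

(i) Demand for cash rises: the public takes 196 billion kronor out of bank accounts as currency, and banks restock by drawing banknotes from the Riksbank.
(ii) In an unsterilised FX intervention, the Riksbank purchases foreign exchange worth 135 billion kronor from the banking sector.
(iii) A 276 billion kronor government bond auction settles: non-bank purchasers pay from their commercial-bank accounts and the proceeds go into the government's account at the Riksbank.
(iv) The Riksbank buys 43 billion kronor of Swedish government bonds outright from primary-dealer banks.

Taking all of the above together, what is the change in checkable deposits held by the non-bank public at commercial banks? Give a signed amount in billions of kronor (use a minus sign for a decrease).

-472 billion

Riksbank balance sheet:
  Assets:      Securities +43B, Foreign assets +135B
  Liabilities: Bank reserves −294B, Currency in circulation +196B, Government deposits +276B
Commercial banking system:
  Assets:      Reserves at CB −294B, Securities −43B, Foreign assets −135B
  Liabilities: Checkable deposits −472B
So the change in checkable deposits held by the non-bank public at commercial banks is -472 billion.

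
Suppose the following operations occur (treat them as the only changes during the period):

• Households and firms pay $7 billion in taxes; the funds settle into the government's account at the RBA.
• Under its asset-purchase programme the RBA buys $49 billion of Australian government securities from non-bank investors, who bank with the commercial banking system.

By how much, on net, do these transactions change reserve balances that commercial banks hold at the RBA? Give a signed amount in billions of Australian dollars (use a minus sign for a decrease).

+$42 billion

Government account inflow $7 billion: funds move from bank reserves into the government account → −$7B.
Asset purchase (from non-banks) $49 billion: the RBA pays by crediting reserve accounts → +$49B.
Net: −7 + 49 = +$42 billion.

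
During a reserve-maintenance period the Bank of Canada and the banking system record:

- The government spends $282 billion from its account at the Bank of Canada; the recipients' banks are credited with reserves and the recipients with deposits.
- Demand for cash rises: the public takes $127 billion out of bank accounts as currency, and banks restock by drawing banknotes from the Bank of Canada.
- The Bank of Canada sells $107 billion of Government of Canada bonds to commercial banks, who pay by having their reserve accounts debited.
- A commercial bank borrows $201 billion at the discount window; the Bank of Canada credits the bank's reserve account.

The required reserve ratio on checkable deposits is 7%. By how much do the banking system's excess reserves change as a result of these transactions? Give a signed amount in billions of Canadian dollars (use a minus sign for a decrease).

+$238.15 billion

Government spending $282 billion: reserves +$282B, deposits +$282B.
Currency withdrawal $127 billion: reserves −$127B, deposits −$127B.
OMO sale (to banks) $107 billion: reserves −$107B, deposits 0.
Discount-window loan $201 billion: reserves +$201B, deposits 0.
Totals: Δreserves = +$249B, Δdeposits = +$155B.
Δrequired reserves = 7% × +$155B = +$10.85B.
Δexcess reserves = Δreserves − Δrequired = +$249B − (+$10.85B) = +$238.15 billion.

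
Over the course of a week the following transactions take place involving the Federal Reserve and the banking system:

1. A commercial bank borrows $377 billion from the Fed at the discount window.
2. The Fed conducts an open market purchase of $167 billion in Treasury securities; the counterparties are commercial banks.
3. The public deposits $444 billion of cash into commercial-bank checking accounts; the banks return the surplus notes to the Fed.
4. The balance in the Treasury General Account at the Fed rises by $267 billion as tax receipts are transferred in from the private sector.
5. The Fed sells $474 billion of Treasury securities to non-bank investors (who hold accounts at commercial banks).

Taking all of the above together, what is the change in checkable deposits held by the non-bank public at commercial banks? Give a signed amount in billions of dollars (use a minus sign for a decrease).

-$297 billion

Fed balance sheet:
  Assets:      Securities −$307B, Loans to banks +$377B
  Liabilities: Bank reserves +$247B, Currency in circulation −$444B, Government deposits +$267B
Commercial banking system:
  Assets:      Reserves at CB +$247B, Securities −$167B
  Liabilities: Checkable deposits −$297B, Borrowings from CB +$377B
So the change in checkable deposits held by the non-bank public at commercial banks is -$297 billion.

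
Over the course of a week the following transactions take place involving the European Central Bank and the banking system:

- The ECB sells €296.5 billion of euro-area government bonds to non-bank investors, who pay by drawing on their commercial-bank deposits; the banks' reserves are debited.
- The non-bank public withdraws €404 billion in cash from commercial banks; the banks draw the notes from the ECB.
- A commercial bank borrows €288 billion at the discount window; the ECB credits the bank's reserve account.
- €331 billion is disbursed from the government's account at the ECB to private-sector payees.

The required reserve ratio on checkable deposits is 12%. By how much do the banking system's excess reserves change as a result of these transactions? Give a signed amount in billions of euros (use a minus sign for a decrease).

Asset sale (to non-banks) €296.5 billion: reserves −€296.5B, deposits −€296.5B.
Currency withdrawal €404 billion: reserves −€404B, deposits −€404B.
Discount-window loan €288 billion: reserves +€288B, deposits 0.
Government spending €331 billion: reserves +€331B, deposits +€331B.
Totals: Δreserves = −€81.5B, Δdeposits = −€369.5B.
Δrequired reserves = 12% × −€369.5B = −€44.34B.
Δexcess reserves = Δreserves − Δrequired = −€81.5B − (−€44.34B) = -€37.16 billion.

-€37.16 billion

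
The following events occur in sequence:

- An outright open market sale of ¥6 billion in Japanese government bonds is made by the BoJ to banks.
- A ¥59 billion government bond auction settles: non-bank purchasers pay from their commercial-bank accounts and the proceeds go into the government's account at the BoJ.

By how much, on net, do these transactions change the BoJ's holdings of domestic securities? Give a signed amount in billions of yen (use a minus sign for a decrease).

BoJ balance sheet:
  Assets:      Securities −¥6B
  Liabilities: Bank reserves −¥65B, Government deposits +¥59B
Commercial banking system:
  Assets:      Reserves at CB −¥65B, Securities +¥6B
  Liabilities: Checkable deposits −¥59B
So the change in the BoJ's holdings of domestic securities is -¥6 billion.

-¥6 billion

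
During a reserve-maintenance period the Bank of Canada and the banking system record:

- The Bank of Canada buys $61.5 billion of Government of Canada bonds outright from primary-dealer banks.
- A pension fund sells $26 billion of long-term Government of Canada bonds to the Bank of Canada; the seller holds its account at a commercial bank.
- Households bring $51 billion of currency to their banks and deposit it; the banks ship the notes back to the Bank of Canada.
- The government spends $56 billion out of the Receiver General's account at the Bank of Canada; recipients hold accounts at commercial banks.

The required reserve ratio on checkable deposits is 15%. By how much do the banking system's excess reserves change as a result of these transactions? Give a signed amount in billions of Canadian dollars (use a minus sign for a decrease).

OMO purchase (from banks) $61.5 billion: reserves +$61.5B, deposits 0.
Asset purchase (from non-banks) $26 billion: reserves +$26B, deposits +$26B.
Currency deposit $51 billion: reserves +$51B, deposits +$51B.
Government spending $56 billion: reserves +$56B, deposits +$56B.
Totals: Δreserves = +$194.5B, Δdeposits = +$133B.
Δrequired reserves = 15% × +$133B = +$19.95B.
Δexcess reserves = Δreserves − Δrequired = +$194.5B − (+$19.95B) = +$174.55 billion.

+$174.55 billion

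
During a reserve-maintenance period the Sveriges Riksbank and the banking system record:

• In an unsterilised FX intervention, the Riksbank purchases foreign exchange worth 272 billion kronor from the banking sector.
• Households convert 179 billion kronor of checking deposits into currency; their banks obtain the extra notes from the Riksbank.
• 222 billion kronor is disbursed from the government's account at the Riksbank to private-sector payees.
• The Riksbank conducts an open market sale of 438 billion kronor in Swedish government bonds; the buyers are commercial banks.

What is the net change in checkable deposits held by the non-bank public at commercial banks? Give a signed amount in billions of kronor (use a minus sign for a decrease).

+43 billion

FX purchase 272 billion kronor: the counterparty is a bank, so public deposits are unchanged → 0.
Currency withdrawal 179 billion kronor: non-bank counterparties' bank balances fall → −179B.
Government spending 222 billion kronor: non-bank counterparties' bank balances rise → +222B.
OMO sale (to banks) 438 billion kronor: the counterparty is a bank, so public deposits are unchanged → 0.
Net: 0 − 179 + 222 + 0 = +43 billion.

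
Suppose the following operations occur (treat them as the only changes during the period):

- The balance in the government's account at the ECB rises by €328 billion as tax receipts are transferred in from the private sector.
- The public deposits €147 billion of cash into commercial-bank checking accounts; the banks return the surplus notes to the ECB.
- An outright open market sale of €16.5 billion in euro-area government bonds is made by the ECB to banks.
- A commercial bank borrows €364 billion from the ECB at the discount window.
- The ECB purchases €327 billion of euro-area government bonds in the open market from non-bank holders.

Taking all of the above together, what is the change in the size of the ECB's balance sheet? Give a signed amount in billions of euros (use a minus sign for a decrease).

+€674.5 billion

ECB balance sheet:
  Assets:      Securities +€310.5B, Loans to banks +€364B
  Liabilities: Bank reserves +€493.5B, Currency in circulation −€147B, Government deposits +€328B
Change in total ECB assets = +€674.5 billion.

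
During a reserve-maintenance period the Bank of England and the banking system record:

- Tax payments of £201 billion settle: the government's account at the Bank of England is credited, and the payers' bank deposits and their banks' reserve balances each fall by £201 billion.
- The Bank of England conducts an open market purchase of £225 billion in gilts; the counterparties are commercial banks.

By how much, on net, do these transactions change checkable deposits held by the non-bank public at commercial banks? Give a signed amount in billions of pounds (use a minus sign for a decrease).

Government account inflow £201 billion: non-bank counterparties' bank balances fall → −£201B.
OMO purchase (from banks) £225 billion: the counterparty is a bank, so public deposits are unchanged → 0.
Net: −201 + 0 = -£201 billion.

-£201 billion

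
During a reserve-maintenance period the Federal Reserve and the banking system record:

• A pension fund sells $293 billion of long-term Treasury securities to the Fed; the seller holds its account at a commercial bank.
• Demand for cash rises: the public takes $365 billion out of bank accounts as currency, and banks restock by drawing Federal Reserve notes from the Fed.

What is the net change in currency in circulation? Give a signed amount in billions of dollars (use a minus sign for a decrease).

+$365 billion

Fed balance sheet:
  Assets:      Securities +$293B
  Liabilities: Bank reserves −$72B, Currency in circulation +$365B
Commercial banking system:
  Assets:      Reserves at CB −$72B
  Liabilities: Checkable deposits −$72B
So the change in currency in circulation is +$365 billion.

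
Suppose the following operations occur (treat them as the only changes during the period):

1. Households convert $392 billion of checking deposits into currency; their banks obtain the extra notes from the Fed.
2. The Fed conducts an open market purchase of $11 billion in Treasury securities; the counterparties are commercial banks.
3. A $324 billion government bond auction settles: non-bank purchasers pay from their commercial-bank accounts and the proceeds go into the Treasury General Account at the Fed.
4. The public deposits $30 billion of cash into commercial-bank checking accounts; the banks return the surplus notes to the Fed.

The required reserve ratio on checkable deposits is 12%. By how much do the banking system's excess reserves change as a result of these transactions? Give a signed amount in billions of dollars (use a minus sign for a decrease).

Currency withdrawal $392 billion: reserves −$392B, deposits −$392B.
OMO purchase (from banks) $11 billion: reserves +$11B, deposits 0.
Government account inflow $324 billion: reserves −$324B, deposits −$324B.
Currency deposit $30 billion: reserves +$30B, deposits +$30B.
Totals: Δreserves = −$675B, Δdeposits = −$686B.
Δrequired reserves = 12% × −$686B = −$82.32B.
Δexcess reserves = Δreserves − Δrequired = −$675B − (−$82.32B) = -$592.68 billion.

-$592.68 billion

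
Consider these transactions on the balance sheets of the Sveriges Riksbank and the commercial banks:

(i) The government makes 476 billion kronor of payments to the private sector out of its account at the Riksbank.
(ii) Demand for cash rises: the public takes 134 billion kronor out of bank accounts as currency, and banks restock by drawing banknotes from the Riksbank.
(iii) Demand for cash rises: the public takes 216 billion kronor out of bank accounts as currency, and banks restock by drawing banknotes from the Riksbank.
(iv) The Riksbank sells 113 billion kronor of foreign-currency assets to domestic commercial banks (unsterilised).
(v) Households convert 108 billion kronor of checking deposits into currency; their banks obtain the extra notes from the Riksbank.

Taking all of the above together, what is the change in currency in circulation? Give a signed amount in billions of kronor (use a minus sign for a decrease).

+458 billion

Riksbank balance sheet:
  Assets:      Foreign assets −113B
  Liabilities: Bank reserves −95B, Currency in circulation +458B, Government deposits −476B
Commercial banking system:
  Assets:      Reserves at CB −95B, Foreign assets +113B
  Liabilities: Checkable deposits +18B
So the change in currency in circulation is +458 billion.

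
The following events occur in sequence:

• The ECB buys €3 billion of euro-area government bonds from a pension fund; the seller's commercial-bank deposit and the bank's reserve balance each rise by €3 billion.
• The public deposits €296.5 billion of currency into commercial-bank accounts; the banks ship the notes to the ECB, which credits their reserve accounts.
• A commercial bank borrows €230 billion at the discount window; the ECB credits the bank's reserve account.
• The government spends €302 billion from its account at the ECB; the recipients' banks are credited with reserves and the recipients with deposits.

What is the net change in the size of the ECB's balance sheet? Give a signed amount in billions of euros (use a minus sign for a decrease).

ECB balance sheet:
  Assets:      Securities +€3B, Loans to banks +€230B
  Liabilities: Bank reserves +€831.5B, Currency in circulation −€296.5B, Government deposits −€302B
Change in total ECB assets = +€233 billion.

+€233 billion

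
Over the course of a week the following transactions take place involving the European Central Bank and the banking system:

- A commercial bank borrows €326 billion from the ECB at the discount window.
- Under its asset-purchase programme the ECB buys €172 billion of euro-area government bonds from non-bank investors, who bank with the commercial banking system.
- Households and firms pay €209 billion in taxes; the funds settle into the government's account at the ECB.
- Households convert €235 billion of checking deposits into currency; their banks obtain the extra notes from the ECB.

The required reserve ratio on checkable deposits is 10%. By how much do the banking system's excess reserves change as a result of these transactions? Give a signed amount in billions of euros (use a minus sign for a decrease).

Discount-window loan €326 billion: reserves +€326B, deposits 0.
Asset purchase (from non-banks) €172 billion: reserves +€172B, deposits +€172B.
Government account inflow €209 billion: reserves −€209B, deposits −€209B.
Currency withdrawal €235 billion: reserves −€235B, deposits −€235B.
Totals: Δreserves = +€54B, Δdeposits = −€272B.
Δrequired reserves = 10% × −€272B = −€27.2B.
Δexcess reserves = Δreserves − Δrequired = +€54B − (−€27.2B) = +€81.2 billion.

+€81.2 billion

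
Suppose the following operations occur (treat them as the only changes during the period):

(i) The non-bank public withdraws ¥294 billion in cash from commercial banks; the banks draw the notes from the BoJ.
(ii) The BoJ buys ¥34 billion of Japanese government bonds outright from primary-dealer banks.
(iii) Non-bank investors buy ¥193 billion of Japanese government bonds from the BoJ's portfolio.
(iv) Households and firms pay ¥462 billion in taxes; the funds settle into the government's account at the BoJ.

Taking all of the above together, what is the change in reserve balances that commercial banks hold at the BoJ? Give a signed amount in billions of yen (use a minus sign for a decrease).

-¥915 billion

Currency withdrawal ¥294 billion: banks swap reserves for currency → −¥294B.
OMO purchase (from banks) ¥34 billion: the BoJ pays by crediting reserve accounts → +¥34B.
Asset sale (to non-banks) ¥193 billion: the non-bank buyers' banks settle from reserves → −¥193B.
Government account inflow ¥462 billion: funds move from bank reserves into the government account → −¥462B.
Net: −294 + 34 − 193 − 462 = -¥915 billion.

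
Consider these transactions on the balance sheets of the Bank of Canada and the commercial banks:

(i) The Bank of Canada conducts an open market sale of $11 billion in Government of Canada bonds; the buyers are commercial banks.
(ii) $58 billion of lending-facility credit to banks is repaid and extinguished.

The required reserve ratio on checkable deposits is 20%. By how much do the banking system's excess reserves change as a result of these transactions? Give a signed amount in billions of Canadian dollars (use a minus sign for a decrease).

-$69 billion

OMO sale (to banks) $11 billion: reserves −$11B, deposits 0.
Discount-window repayment $58 billion: reserves −$58B, deposits 0.
Totals: Δreserves = −$69B, Δdeposits = 0.
Δrequired reserves = 20% × 0 = 0.
Δexcess reserves = Δreserves − Δrequired = −$69B − (0) = -$69 billion.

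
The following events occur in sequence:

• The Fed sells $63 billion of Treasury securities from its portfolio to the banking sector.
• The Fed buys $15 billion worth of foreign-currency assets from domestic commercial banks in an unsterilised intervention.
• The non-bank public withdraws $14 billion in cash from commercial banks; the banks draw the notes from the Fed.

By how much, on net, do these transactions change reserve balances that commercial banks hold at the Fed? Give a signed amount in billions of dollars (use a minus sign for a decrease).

Fed balance sheet:
  Assets:      Securities −$63B, Foreign assets +$15B
  Liabilities: Bank reserves −$62B, Currency in circulation +$14B
So the change in reserve balances that commercial banks hold at the Fed is -$62 billion.

-$62 billion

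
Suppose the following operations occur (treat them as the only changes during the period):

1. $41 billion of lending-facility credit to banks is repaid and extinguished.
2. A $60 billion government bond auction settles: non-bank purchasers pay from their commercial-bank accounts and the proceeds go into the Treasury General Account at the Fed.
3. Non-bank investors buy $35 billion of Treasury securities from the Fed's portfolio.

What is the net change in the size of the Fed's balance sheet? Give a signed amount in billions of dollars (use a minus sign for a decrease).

-$76 billion

Fed balance sheet:
  Assets:      Securities −$35B, Loans to banks −$41B
  Liabilities: Bank reserves −$136B, Government deposits +$60B
Change in total Fed assets = -$76 billion.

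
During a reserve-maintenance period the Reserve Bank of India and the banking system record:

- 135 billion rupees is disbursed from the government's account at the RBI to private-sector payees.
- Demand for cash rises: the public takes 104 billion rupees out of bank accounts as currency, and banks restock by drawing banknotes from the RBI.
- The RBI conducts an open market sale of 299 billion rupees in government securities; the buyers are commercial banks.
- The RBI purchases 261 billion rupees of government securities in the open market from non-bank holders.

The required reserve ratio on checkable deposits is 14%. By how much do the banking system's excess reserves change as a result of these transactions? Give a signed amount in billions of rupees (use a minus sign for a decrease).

-47.88 billion

Government spending 135 billion rupees: reserves +135B, deposits +135B.
Currency withdrawal 104 billion rupees: reserves −104B, deposits −104B.
OMO sale (to banks) 299 billion rupees: reserves −299B, deposits 0.
Asset purchase (from non-banks) 261 billion rupees: reserves +261B, deposits +261B.
Totals: Δreserves = −7B, Δdeposits = +292B.
Δrequired reserves = 14% × +292B = +40.88B.
Δexcess reserves = Δreserves − Δrequired = −7B − (+40.88B) = -47.88 billion.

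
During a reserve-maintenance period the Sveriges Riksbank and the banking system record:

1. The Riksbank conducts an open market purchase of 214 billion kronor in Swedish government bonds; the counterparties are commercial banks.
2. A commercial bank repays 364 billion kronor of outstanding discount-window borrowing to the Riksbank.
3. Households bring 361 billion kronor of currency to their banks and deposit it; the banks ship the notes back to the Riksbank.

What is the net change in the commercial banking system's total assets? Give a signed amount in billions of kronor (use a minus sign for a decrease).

-3 billion

Riksbank balance sheet:
  Assets:      Securities +214B, Loans to banks −364B
  Liabilities: Bank reserves +211B, Currency in circulation −361B
Commercial banking system:
  Assets:      Reserves at CB +211B, Securities −214B
  Liabilities: Checkable deposits +361B, Borrowings from CB −364B
Change in total bank assets = -3 billion.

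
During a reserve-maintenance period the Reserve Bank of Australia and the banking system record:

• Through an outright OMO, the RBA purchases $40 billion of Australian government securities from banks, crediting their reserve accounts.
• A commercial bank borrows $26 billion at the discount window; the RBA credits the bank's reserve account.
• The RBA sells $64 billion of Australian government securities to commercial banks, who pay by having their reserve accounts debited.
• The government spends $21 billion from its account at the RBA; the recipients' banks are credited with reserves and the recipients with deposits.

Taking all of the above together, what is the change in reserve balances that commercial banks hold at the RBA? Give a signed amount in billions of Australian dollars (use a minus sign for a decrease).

+$23 billion

RBA balance sheet:
  Assets:      Securities −$24B, Loans to banks +$26B
  Liabilities: Bank reserves +$23B, Government deposits −$21B
Commercial banking system:
  Assets:      Reserves at CB +$23B, Securities +$24B
  Liabilities: Checkable deposits +$21B, Borrowings from CB +$26B
So the change in reserve balances that commercial banks hold at the RBA is +$23 billion.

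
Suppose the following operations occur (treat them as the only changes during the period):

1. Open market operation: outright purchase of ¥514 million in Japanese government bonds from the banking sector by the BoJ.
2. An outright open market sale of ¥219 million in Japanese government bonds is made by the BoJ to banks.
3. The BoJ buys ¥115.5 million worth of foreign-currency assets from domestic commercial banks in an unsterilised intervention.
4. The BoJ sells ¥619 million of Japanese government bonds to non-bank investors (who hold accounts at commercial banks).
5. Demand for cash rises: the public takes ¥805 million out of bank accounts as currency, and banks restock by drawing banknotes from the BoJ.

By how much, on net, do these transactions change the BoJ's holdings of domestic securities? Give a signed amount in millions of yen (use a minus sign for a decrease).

-¥324 million

OMO purchase (from banks) ¥514 million: securities added to the BoJ's portfolio → +¥514M.
OMO sale (to banks) ¥219 million: securities removed from the BoJ's portfolio → −¥219M.
FX purchase ¥115.5 million: the BoJ's securities portfolio is untouched → 0.
Asset sale (to non-banks) ¥619 million: securities removed from the BoJ's portfolio → −¥619M.
Currency withdrawal ¥805 million: the BoJ's securities portfolio is untouched → 0.
Net: 514 − 219 + 0 − 619 + 0 = -¥324 million.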